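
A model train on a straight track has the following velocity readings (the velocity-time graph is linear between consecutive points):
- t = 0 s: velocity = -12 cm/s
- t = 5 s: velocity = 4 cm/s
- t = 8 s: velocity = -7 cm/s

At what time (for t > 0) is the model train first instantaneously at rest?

t = 3.75 s

v changes sign on 0–5 s (from -12 to 4); the graph is linear there, so v = 0 at t = 0 + (12)·(5 − 0)/(4 − -12) = 3.75 s.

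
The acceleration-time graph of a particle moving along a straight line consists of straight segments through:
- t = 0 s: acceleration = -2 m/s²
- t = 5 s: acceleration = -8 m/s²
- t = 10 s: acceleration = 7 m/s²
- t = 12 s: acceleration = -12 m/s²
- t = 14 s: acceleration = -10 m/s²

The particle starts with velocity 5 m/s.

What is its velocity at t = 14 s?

Δv equals the area under the a-t graph; then v = v₀ + Δv.
0–5 s: ½(-2 + -8)(5) = -25 m/s
5–10 s: ½(-8 + 7)(5) = -2.5 m/s
10–12 s: ½(7 + -12)(2) = -5 m/s
12–14 s: ½(-12 + -10)(2) = -22 m/s
Δv = -54.5 m/s, so v(14) = 5 + (-54.5) = -49.5 m/s.

-49.5 m/s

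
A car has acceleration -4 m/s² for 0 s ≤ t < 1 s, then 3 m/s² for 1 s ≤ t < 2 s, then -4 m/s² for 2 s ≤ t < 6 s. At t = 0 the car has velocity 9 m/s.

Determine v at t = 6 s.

-8 m/s

Δv equals the area under the a-t graph; then v = v₀ + Δv.
0–1 s: -4 × 1 = -4 m/s
1–2 s: 3 × 1 = 3 m/s
2–6 s: -4 × 4 = -16 m/s
Δv = -17 m/s, so v(6) = 9 + (-17) = -8 m/s.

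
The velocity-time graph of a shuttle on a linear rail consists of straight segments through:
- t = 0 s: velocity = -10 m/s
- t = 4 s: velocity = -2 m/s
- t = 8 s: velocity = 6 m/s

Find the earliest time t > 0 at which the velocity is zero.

v changes sign on 4–8 s (from -2 to 6); the graph is linear there, so v = 0 at t = 4 + (2)·(8 − 4)/(6 − -2) = 5 s.

t = 5 s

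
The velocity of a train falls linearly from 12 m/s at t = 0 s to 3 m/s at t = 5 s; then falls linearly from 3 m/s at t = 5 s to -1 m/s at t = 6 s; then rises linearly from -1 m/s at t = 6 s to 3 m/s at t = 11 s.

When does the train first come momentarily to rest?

t = 5.75 s

v changes sign on 5–6 s (from 3 to -1); the graph is linear there, so v = 0 at t = 5 + (-3)·(6 − 5)/(-1 − 3) = 5.75 s.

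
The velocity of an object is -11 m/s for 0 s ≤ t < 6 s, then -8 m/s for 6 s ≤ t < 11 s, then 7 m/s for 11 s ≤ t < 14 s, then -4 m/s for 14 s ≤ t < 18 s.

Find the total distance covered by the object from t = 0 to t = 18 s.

Total distance travelled is ∫|v| dt — sum the magnitudes of each area piece.
0–6 s: |-11| × 6 = 66 m
6–11 s: |-8| × 5 = 40 m
11–14 s: |7| × 3 = 21 m
14–18 s: |-4| × 4 = 16 m
Total distance = 143 m

143 m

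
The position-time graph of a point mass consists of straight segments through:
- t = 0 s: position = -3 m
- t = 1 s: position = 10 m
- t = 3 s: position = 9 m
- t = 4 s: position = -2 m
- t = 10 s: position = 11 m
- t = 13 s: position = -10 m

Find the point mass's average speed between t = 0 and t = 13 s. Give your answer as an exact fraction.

Average speed = (total path length)/(elapsed time); on a piecewise-linear x-t graph the path length is Σ|Δx|.
0–1 s: |Δx| = |10 − -3| = 13 m
1–3 s: |Δx| = |9 − 10| = 1 m
3–4 s: |Δx| = |-2 − 9| = 11 m
4–10 s: |Δx| = |11 − -2| = 13 m
10–13 s: |Δx| = |-10 − 11| = 21 m
Total path = 59 m; average speed = 59/13 = 59/13 m/s.

59/13 m/s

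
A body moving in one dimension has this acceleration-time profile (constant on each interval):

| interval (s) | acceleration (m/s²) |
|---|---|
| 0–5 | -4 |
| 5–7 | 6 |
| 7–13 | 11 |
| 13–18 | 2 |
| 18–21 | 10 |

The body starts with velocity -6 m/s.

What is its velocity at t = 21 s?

92 m/s

Δv equals the area under the a-t graph; then v = v₀ + Δv.
0–5 s: -4 × 5 = -20 m/s
5–7 s: 6 × 2 = 12 m/s
7–13 s: 11 × 6 = 66 m/s
13–18 s: 2 × 5 = 10 m/s
18–21 s: 10 × 3 = 30 m/s
Δv = 98 m/s, so v(21) = -6 + (98) = 92 m/s.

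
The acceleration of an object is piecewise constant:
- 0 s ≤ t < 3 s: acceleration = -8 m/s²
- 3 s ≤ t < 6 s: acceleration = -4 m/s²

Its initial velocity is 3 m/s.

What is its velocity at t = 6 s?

Δv equals the area under the a-t graph; then v = v₀ + Δv.
0–3 s: -8 × 3 = -24 m/s
3–6 s: -4 × 3 = -12 m/s
Δv = -36 m/s, so v(6) = 3 + (-36) = -33 m/s.

-33 m/s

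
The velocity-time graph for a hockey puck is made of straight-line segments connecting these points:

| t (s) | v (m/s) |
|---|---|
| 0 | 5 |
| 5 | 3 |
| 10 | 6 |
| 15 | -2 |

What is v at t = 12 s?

2.8 m/s

On 10–15 s the graph is linear from 6 to -2 m/s: v(12) = 6 + (-2 − 6)·(12 − 10)/(15 − 10) = 2.8 m/s.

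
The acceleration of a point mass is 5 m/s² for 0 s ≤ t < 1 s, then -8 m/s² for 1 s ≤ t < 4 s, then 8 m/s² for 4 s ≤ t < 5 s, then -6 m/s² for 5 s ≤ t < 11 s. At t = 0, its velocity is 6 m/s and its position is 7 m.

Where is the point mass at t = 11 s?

On each constant-a segment, Δv = aΔt and Δx = v₀Δt + ½aΔt²; chain segment to segment.
0–1 s: v starts 6 m/s; Δx = 6·1 + ½·5·1² = 8.5 m; v ends 11 m/s.
1–4 s: v starts 11 m/s; Δx = 11·3 + ½·-8·3² = -3 m; v ends -13 m/s.
4–5 s: v starts -13 m/s; Δx = -13·1 + ½·8·1² = -9 m; v ends -5 m/s.
5–11 s: v starts -5 m/s; Δx = -5·6 + ½·-6·6² = -138 m; v ends -41 m/s.
x(11) = 7 + Σ Δx = -134.5 m.

-134.5 m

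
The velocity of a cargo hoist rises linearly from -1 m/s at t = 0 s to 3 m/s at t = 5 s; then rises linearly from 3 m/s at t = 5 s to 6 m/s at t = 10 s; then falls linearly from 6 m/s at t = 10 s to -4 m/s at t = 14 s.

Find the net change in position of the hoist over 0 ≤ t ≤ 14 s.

31.5 m

Net displacement equals the area under the velocity-time graph (areas below the axis count negative).
0–5 s: ½(-1 + 3)(5) = 5 m
5–10 s: ½(3 + 6)(5) = 22.5 m
10–14 s: ½(6 + -4)(4) = 4 m
Net displacement = 31.5 m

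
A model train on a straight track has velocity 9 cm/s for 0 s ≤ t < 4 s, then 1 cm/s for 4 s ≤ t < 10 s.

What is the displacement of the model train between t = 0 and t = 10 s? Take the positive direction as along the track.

Displacement is the signed area under the v-t curve.
0–4 s: 9 × 4 = 36 cm
4–10 s: 1 × 6 = 6 cm
Net displacement = 42 cm

42 cm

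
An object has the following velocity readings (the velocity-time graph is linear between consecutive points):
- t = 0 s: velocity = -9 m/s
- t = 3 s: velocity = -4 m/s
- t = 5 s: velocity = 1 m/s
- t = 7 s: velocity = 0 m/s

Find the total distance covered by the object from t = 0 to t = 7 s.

Total distance travelled is ∫|v| dt — sum the magnitudes of each area piece.
0–3 s: |½(-9 + -4)(3)| = 19.5 m
3–5 s: v = 0 at t = 4.6 s; triangle areas 3.2 + 0.2 = 3.4 m
5–7 s: |½(1 + 0)(2)| = 1 m
Total distance = 23.9 m

23.9 m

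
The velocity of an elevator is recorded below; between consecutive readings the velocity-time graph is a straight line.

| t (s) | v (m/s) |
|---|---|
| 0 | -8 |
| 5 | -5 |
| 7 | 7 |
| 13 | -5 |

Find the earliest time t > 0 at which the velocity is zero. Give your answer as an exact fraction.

v changes sign on 5–7 s (from -5 to 7); the graph is linear there, so v = 0 at t = 5 + (5)·(7 − 5)/(7 − -5) = 35/6 s.

t = 35/6 s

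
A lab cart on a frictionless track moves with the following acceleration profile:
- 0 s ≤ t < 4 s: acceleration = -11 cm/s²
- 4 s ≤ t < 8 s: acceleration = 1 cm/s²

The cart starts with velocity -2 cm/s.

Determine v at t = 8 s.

Δv equals the area under the a-t graph; then v = v₀ + Δv.
0–4 s: -11 × 4 = -44 cm/s
4–8 s: 1 × 4 = 4 cm/s
Δv = -40 cm/s, so v(8) = -2 + (-40) = -42 cm/s.

-42 cm/s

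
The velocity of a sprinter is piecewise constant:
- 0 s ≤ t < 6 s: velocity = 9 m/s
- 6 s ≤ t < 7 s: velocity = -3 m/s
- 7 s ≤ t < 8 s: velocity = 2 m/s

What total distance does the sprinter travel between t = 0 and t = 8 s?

Total distance travelled is ∫|v| dt — sum the magnitudes of each area piece.
0–6 s: |9| × 6 = 54 m
6–7 s: |-3| × 1 = 3 m
7–8 s: |2| × 1 = 2 m
Total distance = 59 m

59 m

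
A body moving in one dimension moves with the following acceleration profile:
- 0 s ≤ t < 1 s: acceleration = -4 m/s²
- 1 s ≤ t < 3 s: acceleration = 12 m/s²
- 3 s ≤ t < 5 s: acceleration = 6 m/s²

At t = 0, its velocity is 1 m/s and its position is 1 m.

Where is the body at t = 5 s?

On each constant-a segment, Δv = aΔt and Δx = v₀Δt + ½aΔt²; chain segment to segment.
0–1 s: v starts 1 m/s; Δx = 1·1 + ½·-4·1² = -1 m; v ends -3 m/s.
1–3 s: v starts -3 m/s; Δx = -3·2 + ½·12·2² = 18 m; v ends 21 m/s.
3–5 s: v starts 21 m/s; Δx = 21·2 + ½·6·2² = 54 m; v ends 33 m/s.
x(5) = 1 + Σ Δx = 72 m.

72 m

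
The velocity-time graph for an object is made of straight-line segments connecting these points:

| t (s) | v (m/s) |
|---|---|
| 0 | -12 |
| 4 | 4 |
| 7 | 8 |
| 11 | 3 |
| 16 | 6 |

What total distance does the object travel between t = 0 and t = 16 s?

Distance (not displacement) is the total path length: add the absolute areas under v-t.
0–4 s: v = 0 at t = 3 s; triangle areas 18 + 2 = 20 m
4–7 s: |½(4 + 8)(3)| = 18 m
7–11 s: |½(8 + 3)(4)| = 22 m
11–16 s: |½(3 + 6)(5)| = 22.5 m
Total distance = 82.5 m

82.5 m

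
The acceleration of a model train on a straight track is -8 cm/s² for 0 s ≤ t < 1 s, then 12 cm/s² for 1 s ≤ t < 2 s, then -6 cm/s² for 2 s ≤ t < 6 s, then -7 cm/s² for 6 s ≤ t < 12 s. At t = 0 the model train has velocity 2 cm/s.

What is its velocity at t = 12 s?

Δv equals the area under the a-t graph; then v = v₀ + Δv.
0–1 s: -8 × 1 = -8 cm/s
1–2 s: 12 × 1 = 12 cm/s
2–6 s: -6 × 4 = -24 cm/s
6–12 s: -7 × 6 = -42 cm/s
Δv = -62 cm/s, so v(12) = 2 + (-62) = -60 cm/s.

-60 cm/s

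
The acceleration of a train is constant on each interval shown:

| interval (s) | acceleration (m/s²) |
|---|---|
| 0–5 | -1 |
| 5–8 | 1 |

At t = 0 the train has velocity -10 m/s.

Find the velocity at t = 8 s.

Δv equals the area under the a-t graph; then v = v₀ + Δv.
0–5 s: -1 × 5 = -5 m/s
5–8 s: 1 × 3 = 3 m/s
Δv = -2 m/s, so v(8) = -10 + (-2) = -12 m/s.

-12 m/s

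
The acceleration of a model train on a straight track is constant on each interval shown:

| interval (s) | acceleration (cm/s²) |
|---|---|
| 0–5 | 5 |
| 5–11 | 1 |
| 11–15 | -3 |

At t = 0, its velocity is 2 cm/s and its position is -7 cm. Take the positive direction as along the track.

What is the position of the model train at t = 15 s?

On each constant-a segment, Δv = aΔt and Δx = v₀Δt + ½aΔt²; chain segment to segment.
0–5 s: v starts 2 cm/s; Δx = 2·5 + ½·5·5² = 72.5 cm; v ends 27 cm/s.
5–11 s: v starts 27 cm/s; Δx = 27·6 + ½·1·6² = 180 cm; v ends 33 cm/s.
11–15 s: v starts 33 cm/s; Δx = 33·4 + ½·-3·4² = 108 cm; v ends 21 cm/s.
x(15) = -7 + Σ Δx = 353.5 cm.

353.5 cm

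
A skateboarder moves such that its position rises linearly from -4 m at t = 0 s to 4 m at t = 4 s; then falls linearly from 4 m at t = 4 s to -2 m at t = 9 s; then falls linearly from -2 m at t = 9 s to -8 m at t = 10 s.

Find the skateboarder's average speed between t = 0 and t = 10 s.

2 m/s

Average speed = (total path length)/(elapsed time); on a piecewise-linear x-t graph the path length is Σ|Δx|.
0–4 s: |Δx| = |4 − -4| = 8 m
4–9 s: |Δx| = |-2 − 4| = 6 m
9–10 s: |Δx| = |-8 − -2| = 6 m
Total path = 20 m; average speed = 20/10 = 2 m/s.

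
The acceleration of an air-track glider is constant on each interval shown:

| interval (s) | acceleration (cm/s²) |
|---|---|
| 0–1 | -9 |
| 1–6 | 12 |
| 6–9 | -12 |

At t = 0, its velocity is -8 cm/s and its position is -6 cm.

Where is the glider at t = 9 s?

121.5 cm

On each constant-a segment, Δv = aΔt and Δx = v₀Δt + ½aΔt²; chain segment to segment.
0–1 s: v starts -8 cm/s; Δx = -8·1 + ½·-9·1² = -12.5 cm; v ends -17 cm/s.
1–6 s: v starts -17 cm/s; Δx = -17·5 + ½·12·5² = 65 cm; v ends 43 cm/s.
6–9 s: v starts 43 cm/s; Δx = 43·3 + ½·-12·3² = 75 cm; v ends 7 cm/s.
x(9) = -6 + Σ Δx = 121.5 cm.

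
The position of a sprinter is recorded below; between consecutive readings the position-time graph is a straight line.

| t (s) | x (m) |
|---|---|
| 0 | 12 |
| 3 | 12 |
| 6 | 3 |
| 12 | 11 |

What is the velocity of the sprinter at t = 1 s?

Velocity is the slope of the x-t graph on 0–3 s: (12 − 12)/(3 − 0) = 0 m/s.

0 m/s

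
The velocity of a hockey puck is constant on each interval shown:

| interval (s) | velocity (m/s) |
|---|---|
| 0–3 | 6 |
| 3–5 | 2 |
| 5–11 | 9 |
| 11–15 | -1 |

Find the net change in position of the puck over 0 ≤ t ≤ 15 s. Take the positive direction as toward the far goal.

Net displacement equals the area under the velocity-time graph (areas below the axis count negative).
0–3 s: 6 × 3 = 18 m
3–5 s: 2 × 2 = 4 m
5–11 s: 9 × 6 = 54 m
11–15 s: -1 × 4 = -4 m
Net displacement = 72 m

72 m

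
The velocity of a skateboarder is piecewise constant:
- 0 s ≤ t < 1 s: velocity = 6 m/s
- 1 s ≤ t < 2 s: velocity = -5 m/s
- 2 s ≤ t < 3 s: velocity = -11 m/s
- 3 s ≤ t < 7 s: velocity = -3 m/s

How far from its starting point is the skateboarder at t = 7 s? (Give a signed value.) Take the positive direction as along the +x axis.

Net displacement equals the area under the velocity-time graph (areas below the axis count negative).
0–1 s: 6 × 1 = 6 m
1–2 s: -5 × 1 = -5 m
2–3 s: -11 × 1 = -11 m
3–7 s: -3 × 4 = -12 m
Net displacement = -22 m

-22 m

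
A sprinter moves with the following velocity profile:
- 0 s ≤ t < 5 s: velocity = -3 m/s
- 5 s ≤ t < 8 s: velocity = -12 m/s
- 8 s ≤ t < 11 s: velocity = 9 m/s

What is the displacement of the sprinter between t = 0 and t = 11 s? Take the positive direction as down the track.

Displacement is the signed area under the v-t curve.
0–5 s: -3 × 5 = -15 m
5–8 s: -12 × 3 = -36 m
8–11 s: 9 × 3 = 27 m
Net displacement = -24 m

-24 m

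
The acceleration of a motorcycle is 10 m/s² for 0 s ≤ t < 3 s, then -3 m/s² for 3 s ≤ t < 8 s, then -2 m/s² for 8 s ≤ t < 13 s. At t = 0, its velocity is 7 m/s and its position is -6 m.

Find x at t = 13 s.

On each constant-a segment, Δv = aΔt and Δx = v₀Δt + ½aΔt²; chain segment to segment.
0–3 s: v starts 7 m/s; Δx = 7·3 + ½·10·3² = 66 m; v ends 37 m/s.
3–8 s: v starts 37 m/s; Δx = 37·5 + ½·-3·5² = 147.5 m; v ends 22 m/s.
8–13 s: v starts 22 m/s; Δx = 22·5 + ½·-2·5² = 85 m; v ends 12 m/s.
x(13) = -6 + Σ Δx = 292.5 m.

292.5 m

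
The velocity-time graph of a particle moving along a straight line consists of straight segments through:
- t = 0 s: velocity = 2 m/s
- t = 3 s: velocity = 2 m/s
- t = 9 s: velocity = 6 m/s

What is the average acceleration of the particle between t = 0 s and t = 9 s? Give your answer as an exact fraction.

4/9 m/s²

Average acceleration = Δv/Δt = (6 − 2)/(9 − 0) = 4/9 m/s².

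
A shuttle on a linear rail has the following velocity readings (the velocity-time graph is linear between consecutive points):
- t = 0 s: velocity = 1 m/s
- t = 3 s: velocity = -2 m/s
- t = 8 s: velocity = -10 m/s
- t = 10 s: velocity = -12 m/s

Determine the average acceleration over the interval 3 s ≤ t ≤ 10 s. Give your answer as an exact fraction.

-10/7 m/s²

Average acceleration = Δv/Δt = (-12 − -2)/(10 − 3) = -10/7 m/s².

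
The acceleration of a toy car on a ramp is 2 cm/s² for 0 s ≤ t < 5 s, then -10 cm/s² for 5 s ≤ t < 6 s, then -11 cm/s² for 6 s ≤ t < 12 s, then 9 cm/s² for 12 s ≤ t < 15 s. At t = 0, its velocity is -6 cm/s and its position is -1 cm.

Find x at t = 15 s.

-416.5 cm

On each constant-a segment, Δv = aΔt and Δx = v₀Δt + ½aΔt²; chain segment to segment.
0–5 s: v starts -6 cm/s; Δx = -6·5 + ½·2·5² = -5 cm; v ends 4 cm/s.
5–6 s: v starts 4 cm/s; Δx = 4·1 + ½·-10·1² = -1 cm; v ends -6 cm/s.
6–12 s: v starts -6 cm/s; Δx = -6·6 + ½·-11·6² = -234 cm; v ends -72 cm/s.
12–15 s: v starts -72 cm/s; Δx = -72·3 + ½·9·3² = -175.5 cm; v ends -45 cm/s.
x(15) = -1 + Σ Δx = -416.5 cm.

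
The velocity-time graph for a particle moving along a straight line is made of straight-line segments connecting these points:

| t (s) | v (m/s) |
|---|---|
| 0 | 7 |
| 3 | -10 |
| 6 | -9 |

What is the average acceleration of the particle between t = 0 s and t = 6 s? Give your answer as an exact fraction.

-8/3 m/s²

Average acceleration = Δv/Δt = (-9 − 7)/(6 − 0) = -8/3 m/s².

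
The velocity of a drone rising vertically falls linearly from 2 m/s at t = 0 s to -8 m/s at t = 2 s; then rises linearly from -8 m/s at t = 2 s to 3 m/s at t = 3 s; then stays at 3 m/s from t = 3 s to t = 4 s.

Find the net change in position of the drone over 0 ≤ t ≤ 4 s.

-5.5 m

Displacement is the signed area under the v-t curve.
0–2 s: ½(2 + -8)(2) = -6 m
2–3 s: ½(-8 + 3)(1) = -2.5 m
3–4 s: 3 × 1 = 3 m
Net displacement = -5.5 m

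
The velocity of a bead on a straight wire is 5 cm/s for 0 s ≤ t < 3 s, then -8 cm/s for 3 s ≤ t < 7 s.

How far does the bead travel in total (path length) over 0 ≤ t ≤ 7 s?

Total distance travelled is ∫|v| dt — sum the magnitudes of each area piece.
0–3 s: |5| × 3 = 15 cm
3–7 s: |-8| × 4 = 32 cm
Total distance = 47 cm

47 cm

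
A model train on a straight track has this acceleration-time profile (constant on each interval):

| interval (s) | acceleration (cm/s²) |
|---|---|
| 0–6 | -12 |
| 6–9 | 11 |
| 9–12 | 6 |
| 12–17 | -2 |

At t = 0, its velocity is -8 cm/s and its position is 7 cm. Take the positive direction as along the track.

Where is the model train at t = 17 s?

On each constant-a segment, Δv = aΔt and Δx = v₀Δt + ½aΔt²; chain segment to segment.
0–6 s: v starts -8 cm/s; Δx = -8·6 + ½·-12·6² = -264 cm; v ends -80 cm/s.
6–9 s: v starts -80 cm/s; Δx = -80·3 + ½·11·3² = -190.5 cm; v ends -47 cm/s.
9–12 s: v starts -47 cm/s; Δx = -47·3 + ½·6·3² = -114 cm; v ends -29 cm/s.
12–17 s: v starts -29 cm/s; Δx = -29·5 + ½·-2·5² = -170 cm; v ends -39 cm/s.
x(17) = 7 + Σ Δx = -731.5 cm.

-731.5 cm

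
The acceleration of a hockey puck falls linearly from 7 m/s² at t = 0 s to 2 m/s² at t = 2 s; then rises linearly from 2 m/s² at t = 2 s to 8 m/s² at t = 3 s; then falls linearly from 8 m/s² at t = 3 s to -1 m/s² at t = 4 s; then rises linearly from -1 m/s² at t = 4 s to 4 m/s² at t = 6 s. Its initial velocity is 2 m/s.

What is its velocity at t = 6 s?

22.5 m/s

Δv equals the area under the a-t graph; then v = v₀ + Δv.
0–2 s: ½(7 + 2)(2) = 9 m/s
2–3 s: ½(2 + 8)(1) = 5 m/s
3–4 s: ½(8 + -1)(1) = 3.5 m/s
4–6 s: ½(-1 + 4)(2) = 3 m/s
Δv = 20.5 m/s, so v(6) = 2 + (20.5) = 22.5 m/s.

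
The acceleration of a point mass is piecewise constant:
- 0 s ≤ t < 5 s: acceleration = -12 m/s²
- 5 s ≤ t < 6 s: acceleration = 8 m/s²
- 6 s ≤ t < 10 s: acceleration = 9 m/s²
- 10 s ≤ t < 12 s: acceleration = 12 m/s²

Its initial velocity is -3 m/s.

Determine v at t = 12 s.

5 m/s

Δv equals the area under the a-t graph; then v = v₀ + Δv.
0–5 s: -12 × 5 = -60 m/s
5–6 s: 8 × 1 = 8 m/s
6–10 s: 9 × 4 = 36 m/s
10–12 s: 12 × 2 = 24 m/s
Δv = 8 m/s, so v(12) = -3 + (8) = 5 m/s.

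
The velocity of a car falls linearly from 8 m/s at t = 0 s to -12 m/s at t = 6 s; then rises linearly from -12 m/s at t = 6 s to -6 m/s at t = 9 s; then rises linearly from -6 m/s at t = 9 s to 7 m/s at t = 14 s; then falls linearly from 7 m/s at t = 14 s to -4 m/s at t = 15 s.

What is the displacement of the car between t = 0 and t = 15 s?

-35 m

Net displacement equals the area under the velocity-time graph (areas below the axis count negative).
0–6 s: ½(8 + -12)(6) = -12 m
6–9 s: ½(-12 + -6)(3) = -27 m
9–14 s: ½(-6 + 7)(5) = 2.5 m
14–15 s: ½(7 + -4)(1) = 1.5 m
Net displacement = -35 m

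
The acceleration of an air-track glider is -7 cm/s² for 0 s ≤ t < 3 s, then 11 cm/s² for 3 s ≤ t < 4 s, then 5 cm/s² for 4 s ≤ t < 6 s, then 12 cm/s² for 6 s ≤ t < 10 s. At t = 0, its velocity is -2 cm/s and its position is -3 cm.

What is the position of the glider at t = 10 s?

On each constant-a segment, Δv = aΔt and Δx = v₀Δt + ½aΔt²; chain segment to segment.
0–3 s: v starts -2 cm/s; Δx = -2·3 + ½·-7·3² = -37.5 cm; v ends -23 cm/s.
3–4 s: v starts -23 cm/s; Δx = -23·1 + ½·11·1² = -17.5 cm; v ends -12 cm/s.
4–6 s: v starts -12 cm/s; Δx = -12·2 + ½·5·2² = -14 cm; v ends -2 cm/s.
6–10 s: v starts -2 cm/s; Δx = -2·4 + ½·12·4² = 88 cm; v ends 46 cm/s.
x(10) = -3 + Σ Δx = 16 cm.

16 cm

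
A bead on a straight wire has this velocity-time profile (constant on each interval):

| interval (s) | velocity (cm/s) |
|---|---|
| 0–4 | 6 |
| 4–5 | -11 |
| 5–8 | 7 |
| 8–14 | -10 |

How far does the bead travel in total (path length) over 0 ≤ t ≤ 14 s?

Total distance travelled is ∫|v| dt — sum the magnitudes of each area piece.
0–4 s: |6| × 4 = 24 cm
4–5 s: |-11| × 1 = 11 cm
5–8 s: |7| × 3 = 21 cm
8–14 s: |-10| × 6 = 60 cm
Total distance = 116 cm

116 cm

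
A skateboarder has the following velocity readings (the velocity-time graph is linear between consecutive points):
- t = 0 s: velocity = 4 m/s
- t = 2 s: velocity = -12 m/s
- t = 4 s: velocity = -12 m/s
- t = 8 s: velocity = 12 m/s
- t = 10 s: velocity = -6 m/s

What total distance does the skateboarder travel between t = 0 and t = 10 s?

Total distance travelled is ∫|v| dt — sum the magnitudes of each area piece.
0–2 s: v = 0 at t = 0.5 s; triangle areas 1 + 9 = 10 m
2–4 s: |-12| × 2 = 24 m
4–8 s: v = 0 at t = 6 s; triangle areas 12 + 12 = 24 m
8–10 s: v = 0 at t = 28/3 s; triangle areas 8 + 2 = 10 m
Total distance = 68 m

68 m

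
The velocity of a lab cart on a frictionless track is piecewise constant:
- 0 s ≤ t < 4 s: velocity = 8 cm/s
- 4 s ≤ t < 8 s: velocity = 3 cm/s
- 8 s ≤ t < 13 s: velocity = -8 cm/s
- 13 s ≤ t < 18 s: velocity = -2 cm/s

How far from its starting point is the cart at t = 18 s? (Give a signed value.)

Displacement is the signed area under the v-t curve.
0–4 s: 8 × 4 = 32 cm
4–8 s: 3 × 4 = 12 cm
8–13 s: -8 × 5 = -40 cm
13–18 s: -2 × 5 = -10 cm
Net displacement = -6 cm

-6 cm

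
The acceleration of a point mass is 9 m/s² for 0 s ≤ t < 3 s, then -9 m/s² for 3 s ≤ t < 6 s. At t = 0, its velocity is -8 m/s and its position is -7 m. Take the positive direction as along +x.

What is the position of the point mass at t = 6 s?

On each constant-a segment, Δv = aΔt and Δx = v₀Δt + ½aΔt²; chain segment to segment.
0–3 s: v starts -8 m/s; Δx = -8·3 + ½·9·3² = 16.5 m; v ends 19 m/s.
3–6 s: v starts 19 m/s; Δx = 19·3 + ½·-9·3² = 16.5 m; v ends -8 m/s.
x(6) = -7 + Σ Δx = 26 m.

26 m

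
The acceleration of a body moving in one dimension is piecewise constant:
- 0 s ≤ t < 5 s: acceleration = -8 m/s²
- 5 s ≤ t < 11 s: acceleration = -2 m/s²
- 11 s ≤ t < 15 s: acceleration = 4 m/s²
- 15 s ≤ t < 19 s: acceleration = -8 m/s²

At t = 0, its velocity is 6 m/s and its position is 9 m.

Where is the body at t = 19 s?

On each constant-a segment, Δv = aΔt and Δx = v₀Δt + ½aΔt²; chain segment to segment.
0–5 s: v starts 6 m/s; Δx = 6·5 + ½·-8·5² = -70 m; v ends -34 m/s.
5–11 s: v starts -34 m/s; Δx = -34·6 + ½·-2·6² = -240 m; v ends -46 m/s.
11–15 s: v starts -46 m/s; Δx = -46·4 + ½·4·4² = -152 m; v ends -30 m/s.
15–19 s: v starts -30 m/s; Δx = -30·4 + ½·-8·4² = -184 m; v ends -62 m/s.
x(19) = 9 + Σ Δx = -637 m.

-637 m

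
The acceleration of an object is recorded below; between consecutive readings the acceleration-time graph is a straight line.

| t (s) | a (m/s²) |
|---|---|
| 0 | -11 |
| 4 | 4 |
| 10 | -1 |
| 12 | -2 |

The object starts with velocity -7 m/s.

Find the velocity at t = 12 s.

Δv equals the area under the a-t graph; then v = v₀ + Δv.
0–4 s: ½(-11 + 4)(4) = -14 m/s
4–10 s: ½(4 + -1)(6) = 9 m/s
10–12 s: ½(-1 + -2)(2) = -3 m/s
Δv = -8 m/s, so v(12) = -7 + (-8) = -15 m/s.

-15 m/s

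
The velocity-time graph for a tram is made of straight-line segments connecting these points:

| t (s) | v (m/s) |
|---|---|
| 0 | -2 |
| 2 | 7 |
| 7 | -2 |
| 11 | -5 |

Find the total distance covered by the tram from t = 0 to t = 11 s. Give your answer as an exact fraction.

Distance (not displacement) is the total path length: add the absolute areas under v-t.
0–2 s: v = 0 at t = 4/9 s; triangle areas 4/9 + 49/9 = 53/9 m
2–7 s: v = 0 at t = 53/9 s; triangle areas 245/18 + 10/9 = 265/18 m
7–11 s: |½(-2 + -5)(4)| = 14 m
Total distance = 623/18 m

623/18 m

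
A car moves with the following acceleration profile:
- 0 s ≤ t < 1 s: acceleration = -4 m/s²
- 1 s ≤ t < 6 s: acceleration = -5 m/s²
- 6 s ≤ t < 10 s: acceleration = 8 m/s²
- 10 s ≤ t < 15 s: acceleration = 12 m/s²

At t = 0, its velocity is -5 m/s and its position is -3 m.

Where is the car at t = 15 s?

-49.5 m

On each constant-a segment, Δv = aΔt and Δx = v₀Δt + ½aΔt²; chain segment to segment.
0–1 s: v starts -5 m/s; Δx = -5·1 + ½·-4·1² = -7 m; v ends -9 m/s.
1–6 s: v starts -9 m/s; Δx = -9·5 + ½·-5·5² = -107.5 m; v ends -34 m/s.
6–10 s: v starts -34 m/s; Δx = -34·4 + ½·8·4² = -72 m; v ends -2 m/s.
10–15 s: v starts -2 m/s; Δx = -2·5 + ½·12·5² = 140 m; v ends 58 m/s.
x(15) = -3 + Σ Δx = -49.5 m.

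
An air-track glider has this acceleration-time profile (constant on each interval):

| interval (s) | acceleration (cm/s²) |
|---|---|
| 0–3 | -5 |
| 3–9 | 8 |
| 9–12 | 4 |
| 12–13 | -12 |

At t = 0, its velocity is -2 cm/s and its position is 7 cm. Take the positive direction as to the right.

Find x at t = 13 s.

168.5 cm

On each constant-a segment, Δv = aΔt and Δx = v₀Δt + ½aΔt²; chain segment to segment.
0–3 s: v starts -2 cm/s; Δx = -2·3 + ½·-5·3² = -28.5 cm; v ends -17 cm/s.
3–9 s: v starts -17 cm/s; Δx = -17·6 + ½·8·6² = 42 cm; v ends 31 cm/s.
9–12 s: v starts 31 cm/s; Δx = 31·3 + ½·4·3² = 111 cm; v ends 43 cm/s.
12–13 s: v starts 43 cm/s; Δx = 43·1 + ½·-12·1² = 37 cm; v ends 31 cm/s.
x(13) = 7 + Σ Δx = 168.5 cm.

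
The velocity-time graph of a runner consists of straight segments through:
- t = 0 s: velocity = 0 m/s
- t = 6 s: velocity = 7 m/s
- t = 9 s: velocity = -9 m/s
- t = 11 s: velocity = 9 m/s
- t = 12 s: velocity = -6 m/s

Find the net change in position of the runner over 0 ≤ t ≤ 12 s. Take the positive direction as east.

19.5 m

Displacement is the signed area under the v-t curve.
0–6 s: ½(0 + 7)(6) = 21 m
6–9 s: ½(7 + -9)(3) = -3 m
9–11 s: ½(-9 + 9)(2) = 0 m
11–12 s: ½(9 + -6)(1) = 1.5 m
Net displacement = 19.5 m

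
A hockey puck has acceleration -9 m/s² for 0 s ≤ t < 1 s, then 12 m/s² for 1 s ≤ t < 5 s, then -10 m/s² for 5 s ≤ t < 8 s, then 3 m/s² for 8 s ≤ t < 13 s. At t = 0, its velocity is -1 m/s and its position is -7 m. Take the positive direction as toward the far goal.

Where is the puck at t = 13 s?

On each constant-a segment, Δv = aΔt and Δx = v₀Δt + ½aΔt²; chain segment to segment.
0–1 s: v starts -1 m/s; Δx = -1·1 + ½·-9·1² = -5.5 m; v ends -10 m/s.
1–5 s: v starts -10 m/s; Δx = -10·4 + ½·12·4² = 56 m; v ends 38 m/s.
5–8 s: v starts 38 m/s; Δx = 38·3 + ½·-10·3² = 69 m; v ends 8 m/s.
8–13 s: v starts 8 m/s; Δx = 8·5 + ½·3·5² = 77.5 m; v ends 23 m/s.
x(13) = -7 + Σ Δx = 190 m.

190 m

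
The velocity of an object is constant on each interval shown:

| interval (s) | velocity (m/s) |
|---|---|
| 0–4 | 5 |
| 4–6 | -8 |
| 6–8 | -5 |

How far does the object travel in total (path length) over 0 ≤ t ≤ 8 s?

Total distance travelled is ∫|v| dt — sum the magnitudes of each area piece.
0–4 s: |5| × 4 = 20 m
4–6 s: |-8| × 2 = 16 m
6–8 s: |-5| × 2 = 10 m
Total distance = 46 m

46 m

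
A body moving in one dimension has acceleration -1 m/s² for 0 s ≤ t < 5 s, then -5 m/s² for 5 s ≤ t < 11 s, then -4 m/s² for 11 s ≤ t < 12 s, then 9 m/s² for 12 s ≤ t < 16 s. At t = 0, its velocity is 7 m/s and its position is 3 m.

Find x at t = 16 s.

On each constant-a segment, Δv = aΔt and Δx = v₀Δt + ½aΔt²; chain segment to segment.
0–5 s: v starts 7 m/s; Δx = 7·5 + ½·-1·5² = 22.5 m; v ends 2 m/s.
5–11 s: v starts 2 m/s; Δx = 2·6 + ½·-5·6² = -78 m; v ends -28 m/s.
11–12 s: v starts -28 m/s; Δx = -28·1 + ½·-4·1² = -30 m; v ends -32 m/s.
12–16 s: v starts -32 m/s; Δx = -32·4 + ½·9·4² = -56 m; v ends 4 m/s.
x(16) = 3 + Σ Δx = -138.5 m.

-138.5 m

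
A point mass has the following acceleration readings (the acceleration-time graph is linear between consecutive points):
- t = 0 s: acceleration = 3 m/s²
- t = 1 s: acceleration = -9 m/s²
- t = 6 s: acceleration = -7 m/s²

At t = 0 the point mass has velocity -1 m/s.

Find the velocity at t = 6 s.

-44 m/s

Δv equals the area under the a-t graph; then v = v₀ + Δv.
0–1 s: ½(3 + -9)(1) = -3 m/s
1–6 s: ½(-9 + -7)(5) = -40 m/s
Δv = -43 m/s, so v(6) = -1 + (-43) = -44 m/s.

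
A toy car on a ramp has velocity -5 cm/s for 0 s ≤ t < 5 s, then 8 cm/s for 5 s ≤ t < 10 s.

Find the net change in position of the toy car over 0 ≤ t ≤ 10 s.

15 cm

Displacement is the signed area under the v-t curve.
0–5 s: -5 × 5 = -25 cm
5–10 s: 8 × 5 = 40 cm
Net displacement = 15 cm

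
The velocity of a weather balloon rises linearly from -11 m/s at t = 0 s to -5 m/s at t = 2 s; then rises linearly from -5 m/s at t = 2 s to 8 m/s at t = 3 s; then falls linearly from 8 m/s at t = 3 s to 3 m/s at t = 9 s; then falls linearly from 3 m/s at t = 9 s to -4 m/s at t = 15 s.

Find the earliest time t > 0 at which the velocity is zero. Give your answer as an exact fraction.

t = 31/13 s

v changes sign on 2–3 s (from -5 to 8); the graph is linear there, so v = 0 at t = 2 + (5)·(3 − 2)/(8 − -5) = 31/13 s.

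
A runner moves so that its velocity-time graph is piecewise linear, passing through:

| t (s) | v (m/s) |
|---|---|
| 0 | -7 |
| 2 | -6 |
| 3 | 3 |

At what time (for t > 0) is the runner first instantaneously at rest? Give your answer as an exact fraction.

v changes sign on 2–3 s (from -6 to 3); the graph is linear there, so v = 0 at t = 2 + (6)·(3 − 2)/(3 − -6) = 8/3 s.

t = 8/3 s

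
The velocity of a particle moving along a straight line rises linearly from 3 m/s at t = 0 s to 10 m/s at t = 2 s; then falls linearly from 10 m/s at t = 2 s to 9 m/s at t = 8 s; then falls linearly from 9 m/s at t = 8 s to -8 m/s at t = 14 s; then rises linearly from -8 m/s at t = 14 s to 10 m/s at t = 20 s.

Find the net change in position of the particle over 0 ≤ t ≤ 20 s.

79 m

Displacement is the signed area under the v-t curve.
0–2 s: ½(3 + 10)(2) = 13 m
2–8 s: ½(10 + 9)(6) = 57 m
8–14 s: ½(9 + -8)(6) = 3 m
14–20 s: ½(-8 + 10)(6) = 6 m
Net displacement = 79 m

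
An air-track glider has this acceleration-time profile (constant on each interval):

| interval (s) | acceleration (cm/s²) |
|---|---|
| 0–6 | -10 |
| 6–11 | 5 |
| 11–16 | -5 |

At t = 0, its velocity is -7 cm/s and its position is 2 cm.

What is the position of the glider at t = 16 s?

-765 cm

On each constant-a segment, Δv = aΔt and Δx = v₀Δt + ½aΔt²; chain segment to segment.
0–6 s: v starts -7 cm/s; Δx = -7·6 + ½·-10·6² = -222 cm; v ends -67 cm/s.
6–11 s: v starts -67 cm/s; Δx = -67·5 + ½·5·5² = -272.5 cm; v ends -42 cm/s.
11–16 s: v starts -42 cm/s; Δx = -42·5 + ½·-5·5² = -272.5 cm; v ends -67 cm/s.
x(16) = 2 + Σ Δx = -765 cm.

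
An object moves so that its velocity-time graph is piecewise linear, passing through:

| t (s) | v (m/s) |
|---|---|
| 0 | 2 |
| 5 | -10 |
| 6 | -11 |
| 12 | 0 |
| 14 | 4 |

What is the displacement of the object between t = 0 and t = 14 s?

-59.5 m

Net displacement equals the area under the velocity-time graph (areas below the axis count negative).
0–5 s: ½(2 + -10)(5) = -20 m
5–6 s: ½(-10 + -11)(1) = -10.5 m
6–12 s: ½(-11 + 0)(6) = -33 m
12–14 s: ½(0 + 4)(2) = 4 m
Net displacement = -59.5 m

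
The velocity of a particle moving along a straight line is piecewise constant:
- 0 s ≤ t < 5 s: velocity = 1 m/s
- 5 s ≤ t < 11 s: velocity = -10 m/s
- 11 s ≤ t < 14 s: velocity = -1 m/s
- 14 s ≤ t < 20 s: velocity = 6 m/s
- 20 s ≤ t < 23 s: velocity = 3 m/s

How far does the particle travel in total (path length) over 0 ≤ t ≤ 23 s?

113 m

Total distance travelled is ∫|v| dt — sum the magnitudes of each area piece.
0–5 s: |1| × 5 = 5 m
5–11 s: |-10| × 6 = 60 m
11–14 s: |-1| × 3 = 3 m
14–20 s: |6| × 6 = 36 m
20–23 s: |3| × 3 = 9 m
Total distance = 113 m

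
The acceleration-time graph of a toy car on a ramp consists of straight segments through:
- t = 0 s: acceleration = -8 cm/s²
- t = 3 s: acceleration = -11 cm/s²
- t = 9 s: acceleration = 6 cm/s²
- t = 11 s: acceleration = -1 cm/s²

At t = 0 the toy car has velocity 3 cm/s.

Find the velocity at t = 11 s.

Δv equals the area under the a-t graph; then v = v₀ + Δv.
0–3 s: ½(-8 + -11)(3) = -28.5 cm/s
3–9 s: ½(-11 + 6)(6) = -15 cm/s
9–11 s: ½(6 + -1)(2) = 5 cm/s
Δv = -38.5 cm/s, so v(11) = 3 + (-38.5) = -35.5 cm/s.

-35.5 cm/s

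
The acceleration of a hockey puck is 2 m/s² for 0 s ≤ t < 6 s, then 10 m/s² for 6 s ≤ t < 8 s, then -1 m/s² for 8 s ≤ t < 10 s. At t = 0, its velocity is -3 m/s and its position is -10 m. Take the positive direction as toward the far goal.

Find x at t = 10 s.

102 m

On each constant-a segment, Δv = aΔt and Δx = v₀Δt + ½aΔt²; chain segment to segment.
0–6 s: v starts -3 m/s; Δx = -3·6 + ½·2·6² = 18 m; v ends 9 m/s.
6–8 s: v starts 9 m/s; Δx = 9·2 + ½·10·2² = 38 m; v ends 29 m/s.
8–10 s: v starts 29 m/s; Δx = 29·2 + ½·-1·2² = 56 m; v ends 27 m/s.
x(10) = -10 + Σ Δx = 102 m.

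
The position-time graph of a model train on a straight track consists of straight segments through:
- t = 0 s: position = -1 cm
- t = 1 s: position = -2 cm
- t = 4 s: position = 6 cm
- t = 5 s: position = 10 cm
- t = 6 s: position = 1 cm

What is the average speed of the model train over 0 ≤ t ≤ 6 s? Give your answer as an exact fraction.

Average speed = (total path length)/(elapsed time); on a piecewise-linear x-t graph the path length is Σ|Δx|.
0–1 s: |Δx| = |-2 − -1| = 1 cm
1–4 s: |Δx| = |6 − -2| = 8 cm
4–5 s: |Δx| = |10 − 6| = 4 cm
5–6 s: |Δx| = |1 − 10| = 9 cm
Total path = 22 cm; average speed = 22/6 = 11/3 cm/s.

11/3 cm/s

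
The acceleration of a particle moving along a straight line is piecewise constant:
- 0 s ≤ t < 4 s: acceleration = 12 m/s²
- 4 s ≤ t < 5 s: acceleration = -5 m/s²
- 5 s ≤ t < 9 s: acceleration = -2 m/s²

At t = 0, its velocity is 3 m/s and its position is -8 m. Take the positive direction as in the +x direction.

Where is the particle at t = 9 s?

316.5 m

On each constant-a segment, Δv = aΔt and Δx = v₀Δt + ½aΔt²; chain segment to segment.
0–4 s: v starts 3 m/s; Δx = 3·4 + ½·12·4² = 108 m; v ends 51 m/s.
4–5 s: v starts 51 m/s; Δx = 51·1 + ½·-5·1² = 48.5 m; v ends 46 m/s.
5–9 s: v starts 46 m/s; Δx = 46·4 + ½·-2·4² = 168 m; v ends 38 m/s.
x(9) = -8 + Σ Δx = 316.5 m.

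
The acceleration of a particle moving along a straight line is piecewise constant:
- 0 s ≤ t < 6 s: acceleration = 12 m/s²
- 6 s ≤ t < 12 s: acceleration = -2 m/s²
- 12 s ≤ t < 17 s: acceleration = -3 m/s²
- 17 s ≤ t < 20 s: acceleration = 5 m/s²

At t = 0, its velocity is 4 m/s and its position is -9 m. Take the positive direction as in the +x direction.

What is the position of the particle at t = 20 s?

1103 m

On each constant-a segment, Δv = aΔt and Δx = v₀Δt + ½aΔt²; chain segment to segment.
0–6 s: v starts 4 m/s; Δx = 4·6 + ½·12·6² = 240 m; v ends 76 m/s.
6–12 s: v starts 76 m/s; Δx = 76·6 + ½·-2·6² = 420 m; v ends 64 m/s.
12–17 s: v starts 64 m/s; Δx = 64·5 + ½·-3·5² = 282.5 m; v ends 49 m/s.
17–20 s: v starts 49 m/s; Δx = 49·3 + ½·5·3² = 169.5 m; v ends 64 m/s.
x(20) = -9 + Σ Δx = 1103 m.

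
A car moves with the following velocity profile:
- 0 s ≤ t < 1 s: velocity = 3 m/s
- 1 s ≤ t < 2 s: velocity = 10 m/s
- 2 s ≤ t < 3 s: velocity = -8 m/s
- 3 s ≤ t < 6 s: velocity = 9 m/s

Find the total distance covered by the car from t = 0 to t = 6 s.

Total distance travelled is ∫|v| dt — sum the magnitudes of each area piece.
0–1 s: |3| × 1 = 3 m
1–2 s: |10| × 1 = 10 m
2–3 s: |-8| × 1 = 8 m
3–6 s: |9| × 3 = 27 m
Total distance = 48 m

48 m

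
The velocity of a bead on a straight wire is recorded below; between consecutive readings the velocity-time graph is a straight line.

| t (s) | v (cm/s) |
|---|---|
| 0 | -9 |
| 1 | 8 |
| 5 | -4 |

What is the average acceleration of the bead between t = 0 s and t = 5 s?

1 cm/s²

Average acceleration = Δv/Δt = (-4 − -9)/(5 − 0) = 1 cm/s².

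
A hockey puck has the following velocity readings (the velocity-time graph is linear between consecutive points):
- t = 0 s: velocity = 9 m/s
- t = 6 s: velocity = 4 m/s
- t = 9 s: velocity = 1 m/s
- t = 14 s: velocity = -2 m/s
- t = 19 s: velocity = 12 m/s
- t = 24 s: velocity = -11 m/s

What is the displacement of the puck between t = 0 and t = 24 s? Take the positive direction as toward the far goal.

71.5 m

Net displacement equals the area under the velocity-time graph (areas below the axis count negative).
0–6 s: ½(9 + 4)(6) = 39 m
6–9 s: ½(4 + 1)(3) = 7.5 m
9–14 s: ½(1 + -2)(5) = -2.5 m
14–19 s: ½(-2 + 12)(5) = 25 m
19–24 s: ½(12 + -11)(5) = 2.5 m
Net displacement = 71.5 m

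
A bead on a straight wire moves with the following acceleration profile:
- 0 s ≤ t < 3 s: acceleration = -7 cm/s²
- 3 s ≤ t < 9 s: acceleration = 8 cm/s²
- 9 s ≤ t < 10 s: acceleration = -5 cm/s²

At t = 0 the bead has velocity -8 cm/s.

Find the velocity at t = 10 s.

14 cm/s

Δv equals the area under the a-t graph; then v = v₀ + Δv.
0–3 s: -7 × 3 = -21 cm/s
3–9 s: 8 × 6 = 48 cm/s
9–10 s: -5 × 1 = -5 cm/s
Δv = 22 cm/s, so v(10) = -8 + (22) = 14 cm/s.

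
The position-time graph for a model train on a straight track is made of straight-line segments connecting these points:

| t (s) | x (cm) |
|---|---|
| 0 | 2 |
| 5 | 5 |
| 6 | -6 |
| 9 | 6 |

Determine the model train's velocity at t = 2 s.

0.6 cm/s

Velocity is the slope of the x-t graph on 0–5 s: (5 − 2)/(5 − 0) = 0.6 cm/s.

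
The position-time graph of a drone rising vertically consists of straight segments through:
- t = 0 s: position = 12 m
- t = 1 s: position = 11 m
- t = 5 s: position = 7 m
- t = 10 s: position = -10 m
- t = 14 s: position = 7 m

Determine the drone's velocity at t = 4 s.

Velocity is the slope of the x-t graph on 1–5 s: (7 − 11)/(5 − 1) = -1 m/s.

-1 m/s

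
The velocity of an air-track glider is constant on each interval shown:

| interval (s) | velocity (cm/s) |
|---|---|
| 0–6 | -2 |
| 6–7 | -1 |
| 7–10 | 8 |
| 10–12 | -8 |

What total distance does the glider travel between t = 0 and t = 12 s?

53 cm

Total distance travelled is ∫|v| dt — sum the magnitudes of each area piece.
0–6 s: |-2| × 6 = 12 cm
6–7 s: |-1| × 1 = 1 cm
7–10 s: |8| × 3 = 24 cm
10–12 s: |-8| × 2 = 16 cm
Total distance = 53 cm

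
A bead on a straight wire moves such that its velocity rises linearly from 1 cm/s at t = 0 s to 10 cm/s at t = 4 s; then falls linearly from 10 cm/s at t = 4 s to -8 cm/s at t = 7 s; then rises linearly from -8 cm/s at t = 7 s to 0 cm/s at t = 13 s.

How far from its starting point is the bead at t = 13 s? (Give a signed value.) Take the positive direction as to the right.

Displacement is the signed area under the v-t curve.
0–4 s: ½(1 + 10)(4) = 22 cm
4–7 s: ½(10 + -8)(3) = 3 cm
7–13 s: ½(-8 + 0)(6) = -24 cm
Net displacement = 1 cm

1 cm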